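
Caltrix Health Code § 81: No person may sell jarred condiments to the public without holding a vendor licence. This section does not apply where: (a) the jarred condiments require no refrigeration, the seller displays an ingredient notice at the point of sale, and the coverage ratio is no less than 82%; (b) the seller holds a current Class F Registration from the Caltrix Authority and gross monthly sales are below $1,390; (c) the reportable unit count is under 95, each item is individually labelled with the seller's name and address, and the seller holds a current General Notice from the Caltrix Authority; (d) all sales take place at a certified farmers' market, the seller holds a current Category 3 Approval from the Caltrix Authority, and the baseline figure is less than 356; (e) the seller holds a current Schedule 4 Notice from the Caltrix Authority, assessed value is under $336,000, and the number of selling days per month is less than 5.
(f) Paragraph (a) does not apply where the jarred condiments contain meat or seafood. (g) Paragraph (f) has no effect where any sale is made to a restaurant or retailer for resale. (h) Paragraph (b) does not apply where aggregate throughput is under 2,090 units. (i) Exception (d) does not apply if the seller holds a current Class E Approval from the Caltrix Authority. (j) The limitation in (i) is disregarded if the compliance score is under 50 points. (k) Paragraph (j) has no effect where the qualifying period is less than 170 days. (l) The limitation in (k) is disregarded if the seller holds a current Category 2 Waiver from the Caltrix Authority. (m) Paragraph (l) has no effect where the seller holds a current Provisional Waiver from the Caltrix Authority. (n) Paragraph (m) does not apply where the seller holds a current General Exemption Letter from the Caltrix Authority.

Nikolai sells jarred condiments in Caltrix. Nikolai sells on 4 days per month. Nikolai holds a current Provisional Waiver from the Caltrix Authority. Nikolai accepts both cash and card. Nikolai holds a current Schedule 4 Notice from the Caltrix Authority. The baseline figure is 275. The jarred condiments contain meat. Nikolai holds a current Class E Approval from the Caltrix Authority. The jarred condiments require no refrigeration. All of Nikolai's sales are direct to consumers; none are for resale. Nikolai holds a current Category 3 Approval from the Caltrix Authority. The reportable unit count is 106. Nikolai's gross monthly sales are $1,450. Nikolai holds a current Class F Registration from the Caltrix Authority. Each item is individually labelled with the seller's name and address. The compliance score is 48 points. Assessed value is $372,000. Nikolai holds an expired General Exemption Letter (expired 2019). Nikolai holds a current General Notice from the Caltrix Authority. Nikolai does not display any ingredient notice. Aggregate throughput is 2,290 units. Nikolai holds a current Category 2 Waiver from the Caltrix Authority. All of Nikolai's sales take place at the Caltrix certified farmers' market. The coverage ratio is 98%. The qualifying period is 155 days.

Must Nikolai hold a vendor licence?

Yes — Nikolai must hold a vendor licence.

Exception (a) requires that the seller displays an ingredient notice at the point of sale; but no ingredient notice is displayed, so (a) is unavailable.
Exception (b) requires that gross monthly sales are below $1,390; but gross monthly sales are $1,450, not below $1,390, so (b) is unavailable.
Exception (c) does not apply: the reportable unit count is 106, not under 95.
All of (d)'s requirements are met (all sales are at a certified farmers' market; a current Category 3 Approval is held; the baseline figure is 275, less than the 356 limit). But: (i) is triggered — a current Class E Approval is held. (j) would limit (i) — the compliance score is 48 points, under the 50 points limit — but (k) sets (j) aside: (k) operates against (j): the qualifying period is 155 days, less than the 170 days limit. (l) would limit (k) — a current Category 2 Waiver is held — but (m) sets (l) aside: (m) operates against (l): a current Provisional Waiver is held. (n) is inapplicable (there is no General Exemption Letter in force), so (m) stands. (d) is therefore removed.
Exception (e) does not apply: assessed value is $372,000, not under $336,000.
Every exception is unavailable, so the rule governs.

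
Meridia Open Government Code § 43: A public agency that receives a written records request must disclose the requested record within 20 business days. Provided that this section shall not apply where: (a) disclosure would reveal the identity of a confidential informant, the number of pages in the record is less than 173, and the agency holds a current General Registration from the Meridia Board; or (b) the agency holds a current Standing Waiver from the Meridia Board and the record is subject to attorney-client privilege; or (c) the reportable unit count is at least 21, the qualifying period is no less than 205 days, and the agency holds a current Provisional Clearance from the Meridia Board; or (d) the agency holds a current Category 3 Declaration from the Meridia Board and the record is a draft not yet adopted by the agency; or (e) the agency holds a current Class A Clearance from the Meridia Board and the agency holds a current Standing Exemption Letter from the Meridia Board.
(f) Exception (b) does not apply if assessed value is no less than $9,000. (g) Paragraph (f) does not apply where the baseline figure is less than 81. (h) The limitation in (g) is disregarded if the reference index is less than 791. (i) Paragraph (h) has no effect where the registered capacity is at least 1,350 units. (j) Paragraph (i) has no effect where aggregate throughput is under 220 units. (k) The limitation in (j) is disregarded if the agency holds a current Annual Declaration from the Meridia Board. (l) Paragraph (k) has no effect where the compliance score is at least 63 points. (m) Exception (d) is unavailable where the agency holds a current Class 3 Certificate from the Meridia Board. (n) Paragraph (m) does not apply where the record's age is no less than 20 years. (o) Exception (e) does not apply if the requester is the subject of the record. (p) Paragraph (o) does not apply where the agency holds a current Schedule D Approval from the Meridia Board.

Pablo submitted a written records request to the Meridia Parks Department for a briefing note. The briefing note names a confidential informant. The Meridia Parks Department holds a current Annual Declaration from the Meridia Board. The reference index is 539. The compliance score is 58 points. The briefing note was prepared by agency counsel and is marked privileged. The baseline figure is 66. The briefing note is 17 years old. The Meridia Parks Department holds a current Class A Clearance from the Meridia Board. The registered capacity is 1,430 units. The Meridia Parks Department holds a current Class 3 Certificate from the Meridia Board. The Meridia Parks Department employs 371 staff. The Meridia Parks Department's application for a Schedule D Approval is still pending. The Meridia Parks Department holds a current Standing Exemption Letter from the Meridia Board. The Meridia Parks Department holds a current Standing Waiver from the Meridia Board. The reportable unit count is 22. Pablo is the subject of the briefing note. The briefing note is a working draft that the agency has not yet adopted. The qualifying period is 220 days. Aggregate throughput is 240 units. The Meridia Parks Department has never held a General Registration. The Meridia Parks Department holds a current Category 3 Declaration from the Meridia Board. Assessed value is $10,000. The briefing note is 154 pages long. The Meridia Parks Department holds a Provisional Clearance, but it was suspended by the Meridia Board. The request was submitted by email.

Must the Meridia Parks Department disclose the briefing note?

Exception (a) fails — the General Registration is not current.
Exception (b) is satisfied on its face — a current Standing Waiver is held; the briefing note is privileged. Considering the limiting provisions: (f) would limit (b) — assessed value is $10,000, meeting the $9,000 threshold — but (g) sets (f) aside: (g) operates against (f): the baseline figure is 66, less than the 81 limit. (h) would limit (g) — the reference index is 539, less than the 791 limit — but (i) sets (h) aside: (i) operates against (h): the registered capacity is 1,430 units, meeting the 1,350 units threshold. (j), which would lift (i), is not engaged — aggregate throughput is 240 units, not under 220 units. (b) remains available.
Exception (c) requires that the agency holds a current Provisional Clearance from the Meridia Board; but the Provisional Clearance is not current, so (c) is unavailable.
Exception (d)'s conditions are all satisfied: a current Category 3 Declaration is held; the briefing note is an unadopted draft. But: (m) operates against (d): a current Class 3 Certificate is held. (n), which would lift (m), does not operate here — the record's age is 17 years, short of 20 years. So (d) is unavailable.
Exception (e): a current Class A Clearance is held; a current Standing Exemption Letter is held — every condition holds. But: (o) operates — Pablo is the subject of the briefing note. (p), which would lift (o), is not triggered — the Schedule D Approval is not current. Exception (e) does not apply.

No — exception (b) applies; the Meridia Parks Department is not required to disclose the briefing note.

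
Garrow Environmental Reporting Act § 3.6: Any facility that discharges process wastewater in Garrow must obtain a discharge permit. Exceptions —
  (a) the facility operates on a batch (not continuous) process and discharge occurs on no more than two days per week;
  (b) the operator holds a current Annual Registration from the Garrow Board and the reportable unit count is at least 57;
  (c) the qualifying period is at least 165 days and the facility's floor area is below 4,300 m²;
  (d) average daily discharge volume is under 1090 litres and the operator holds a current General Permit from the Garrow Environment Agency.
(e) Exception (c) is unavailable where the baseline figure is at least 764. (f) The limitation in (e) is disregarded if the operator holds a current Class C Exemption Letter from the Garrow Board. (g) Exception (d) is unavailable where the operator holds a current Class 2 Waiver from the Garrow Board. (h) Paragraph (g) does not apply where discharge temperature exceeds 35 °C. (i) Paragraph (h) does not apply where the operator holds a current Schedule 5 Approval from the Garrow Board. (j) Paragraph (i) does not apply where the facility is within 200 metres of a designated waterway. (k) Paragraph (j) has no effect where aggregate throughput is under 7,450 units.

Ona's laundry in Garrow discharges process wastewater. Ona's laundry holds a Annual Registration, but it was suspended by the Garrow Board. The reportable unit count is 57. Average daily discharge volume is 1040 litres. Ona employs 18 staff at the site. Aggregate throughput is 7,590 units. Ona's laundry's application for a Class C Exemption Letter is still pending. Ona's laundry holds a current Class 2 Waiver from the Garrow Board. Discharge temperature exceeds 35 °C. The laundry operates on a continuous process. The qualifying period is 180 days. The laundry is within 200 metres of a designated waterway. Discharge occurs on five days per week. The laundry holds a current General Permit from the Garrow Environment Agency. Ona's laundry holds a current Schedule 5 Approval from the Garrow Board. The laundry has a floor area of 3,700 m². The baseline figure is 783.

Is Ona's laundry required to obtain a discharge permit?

Exception (a) does not apply: the facility operates on a continuous process.
Exception (b) does not apply: the Annual Registration is not current.
All of (c)'s requirements are met (the qualifying period is 180 days, meeting the 165 days threshold; the facility's floor area is 3,700 m², below the 4,300 m² limit). Turning to paragraphs (e)–(f): (e) is triggered — the baseline figure is 783, meeting the 764 threshold. (f) is not triggered (there is no Class C Exemption Letter in force), so (e) stands. So (c) is unavailable.
Exception (d) is satisfied on its face — average daily discharge volume is 1040 litres, under the 1090 litres limit; a current General Permit is held. Considering the limiting provisions: (g) operates (a current Class 2 Waiver is held), but is displaced by (h): (h) operates against (g): discharge temperature exceeds 35 °C. (i) applies (a current Schedule 5 Approval is held), but is overridden by (j): (j) is engaged — the laundry is within 200 m of a designated waterway. (k), which would lift (j), does not operate here — aggregate throughput is 7,590 units, not under 7,450 units. Exception (d) stands.

No — exception (d) applies; Ona's laundry is not required to obtain a discharge permit.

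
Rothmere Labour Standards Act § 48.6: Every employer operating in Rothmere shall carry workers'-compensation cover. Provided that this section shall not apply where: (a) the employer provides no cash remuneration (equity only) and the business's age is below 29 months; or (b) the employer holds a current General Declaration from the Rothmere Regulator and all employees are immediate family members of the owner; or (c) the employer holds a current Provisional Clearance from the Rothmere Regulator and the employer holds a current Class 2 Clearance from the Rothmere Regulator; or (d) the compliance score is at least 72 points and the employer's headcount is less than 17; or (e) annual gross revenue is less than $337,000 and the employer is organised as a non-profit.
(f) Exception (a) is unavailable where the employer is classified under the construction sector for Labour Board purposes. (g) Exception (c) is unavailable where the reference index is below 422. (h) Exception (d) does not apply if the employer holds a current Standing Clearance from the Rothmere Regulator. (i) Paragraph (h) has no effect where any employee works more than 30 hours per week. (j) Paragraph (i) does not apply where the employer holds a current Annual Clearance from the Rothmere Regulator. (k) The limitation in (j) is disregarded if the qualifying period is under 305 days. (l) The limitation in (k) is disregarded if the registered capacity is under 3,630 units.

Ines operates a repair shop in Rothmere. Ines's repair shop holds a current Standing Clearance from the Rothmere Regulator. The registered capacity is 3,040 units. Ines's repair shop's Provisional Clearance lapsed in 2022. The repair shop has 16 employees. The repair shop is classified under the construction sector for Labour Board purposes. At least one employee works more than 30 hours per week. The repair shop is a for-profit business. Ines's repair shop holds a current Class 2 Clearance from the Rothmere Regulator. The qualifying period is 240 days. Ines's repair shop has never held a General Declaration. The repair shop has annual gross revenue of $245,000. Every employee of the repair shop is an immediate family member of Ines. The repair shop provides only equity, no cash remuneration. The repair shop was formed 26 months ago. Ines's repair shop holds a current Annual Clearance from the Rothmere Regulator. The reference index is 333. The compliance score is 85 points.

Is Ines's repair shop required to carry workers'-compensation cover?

Yes — Ines's repair shop must carry workers'-compensation cover.

Exception (a) is satisfied on its face — remuneration is equity-only; the business's age is 26 months, below the 29 months limit. But applying paragraph (f): (f) is triggered — the repair shop is classified under the construction sector. Exception (a) does not apply.
Exception (b) fails — the General Declaration is not current.
Exception (c) fails — there is no Provisional Clearance in force.
Exception (d)'s conditions are all satisfied: the compliance score is 85 points, meeting the 72 points threshold; the employer's headcount is 16, less than the 17 limit. But: (h) operates against (d): a current Standing Clearance is held. (i) would limit (h) — at least one employee exceeds 30 hours/week — but (j) sets (i) aside: (j) operates against (i): a current Annual Clearance is held. (k) would limit (j) — the qualifying period is 240 days, under the 305 days limit — but (l) sets (k) aside: (l) operates against (k): the registered capacity is 3,040 units, under the 3,630 units limit. (d) is therefore removed.
Exception (e) does not apply: the employer is for-profit.
No exception displaces § 48.6.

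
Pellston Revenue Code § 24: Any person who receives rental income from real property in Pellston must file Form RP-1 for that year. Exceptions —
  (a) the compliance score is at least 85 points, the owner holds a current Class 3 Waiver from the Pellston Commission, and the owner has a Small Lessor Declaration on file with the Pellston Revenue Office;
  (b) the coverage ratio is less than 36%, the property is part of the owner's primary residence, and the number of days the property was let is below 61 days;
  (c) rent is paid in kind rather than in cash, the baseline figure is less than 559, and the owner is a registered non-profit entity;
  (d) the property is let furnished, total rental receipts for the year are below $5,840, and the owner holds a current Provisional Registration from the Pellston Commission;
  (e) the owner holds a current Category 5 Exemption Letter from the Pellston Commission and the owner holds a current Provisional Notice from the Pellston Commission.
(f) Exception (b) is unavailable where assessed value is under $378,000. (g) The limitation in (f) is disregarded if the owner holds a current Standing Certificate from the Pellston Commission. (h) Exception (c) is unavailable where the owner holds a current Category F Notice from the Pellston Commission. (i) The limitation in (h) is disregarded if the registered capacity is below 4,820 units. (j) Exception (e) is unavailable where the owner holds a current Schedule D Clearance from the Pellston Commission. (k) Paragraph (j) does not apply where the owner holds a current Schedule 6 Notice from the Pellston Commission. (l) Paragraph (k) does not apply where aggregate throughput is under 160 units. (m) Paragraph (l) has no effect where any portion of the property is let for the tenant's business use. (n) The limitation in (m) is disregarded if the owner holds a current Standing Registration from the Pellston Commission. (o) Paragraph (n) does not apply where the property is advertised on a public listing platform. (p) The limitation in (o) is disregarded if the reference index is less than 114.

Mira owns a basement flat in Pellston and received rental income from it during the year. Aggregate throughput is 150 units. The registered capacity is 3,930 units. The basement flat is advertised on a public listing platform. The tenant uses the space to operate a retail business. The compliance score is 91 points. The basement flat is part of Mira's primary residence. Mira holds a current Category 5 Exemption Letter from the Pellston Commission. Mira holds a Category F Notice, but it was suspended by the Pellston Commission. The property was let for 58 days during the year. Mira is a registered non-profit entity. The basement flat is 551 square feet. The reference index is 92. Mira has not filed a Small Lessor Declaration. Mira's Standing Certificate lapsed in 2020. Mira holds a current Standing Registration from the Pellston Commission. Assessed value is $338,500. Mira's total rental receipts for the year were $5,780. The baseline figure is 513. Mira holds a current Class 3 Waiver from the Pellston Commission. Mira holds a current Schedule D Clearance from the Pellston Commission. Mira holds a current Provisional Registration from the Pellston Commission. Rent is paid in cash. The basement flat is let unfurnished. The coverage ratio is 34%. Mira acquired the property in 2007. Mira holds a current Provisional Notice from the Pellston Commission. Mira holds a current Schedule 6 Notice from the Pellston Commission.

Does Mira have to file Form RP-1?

Exception (a) requires that the owner has a Small Lessor Declaration on file with the Pellston Revenue Office; but no Small Lessor Declaration is on file, so (a) is unavailable.
Exception (b): the coverage ratio is 34%, less than the 36% limit; the basement flat is part of the primary residence; the number of days the property was let is 58 days, below the 61 days limit — every condition holds. However, paragraphs (f)–(g) must be considered: (f) operates against (b): assessed value is $338,500, under the $378,000 limit. (g), which would lift (f), is not triggered — no current Standing Certificate is held. So (b) is unavailable.
Exception (c) requires that rent is paid in kind rather than in cash; but rent is paid in cash, so (c) is unavailable.
Exception (d) does not apply: the property is let unfurnished.
All of (e)'s requirements are met (a current Category 5 Exemption Letter is held; a current Provisional Notice is held). But applying paragraphs (j)–(p): (j) operates against (e): a current Schedule D Clearance is held. (k) is triggered (a current Schedule 6 Notice is held), but yields to (l): (l) applies — aggregate throughput is 150 units, under the 160 units limit. (m) would limit (l) — the space is let for business use — but (n) sets (m) aside: (n) operates against (m): a current Standing Registration is held. (o) is triggered (the property is publicly advertised), but is set aside by (p): (p) is triggered — the reference index is 92, less than the 114 limit. (e) is therefore removed.
None of the exceptions is available; § 24 applies in full.

Yes — Mira must file Form RP-1.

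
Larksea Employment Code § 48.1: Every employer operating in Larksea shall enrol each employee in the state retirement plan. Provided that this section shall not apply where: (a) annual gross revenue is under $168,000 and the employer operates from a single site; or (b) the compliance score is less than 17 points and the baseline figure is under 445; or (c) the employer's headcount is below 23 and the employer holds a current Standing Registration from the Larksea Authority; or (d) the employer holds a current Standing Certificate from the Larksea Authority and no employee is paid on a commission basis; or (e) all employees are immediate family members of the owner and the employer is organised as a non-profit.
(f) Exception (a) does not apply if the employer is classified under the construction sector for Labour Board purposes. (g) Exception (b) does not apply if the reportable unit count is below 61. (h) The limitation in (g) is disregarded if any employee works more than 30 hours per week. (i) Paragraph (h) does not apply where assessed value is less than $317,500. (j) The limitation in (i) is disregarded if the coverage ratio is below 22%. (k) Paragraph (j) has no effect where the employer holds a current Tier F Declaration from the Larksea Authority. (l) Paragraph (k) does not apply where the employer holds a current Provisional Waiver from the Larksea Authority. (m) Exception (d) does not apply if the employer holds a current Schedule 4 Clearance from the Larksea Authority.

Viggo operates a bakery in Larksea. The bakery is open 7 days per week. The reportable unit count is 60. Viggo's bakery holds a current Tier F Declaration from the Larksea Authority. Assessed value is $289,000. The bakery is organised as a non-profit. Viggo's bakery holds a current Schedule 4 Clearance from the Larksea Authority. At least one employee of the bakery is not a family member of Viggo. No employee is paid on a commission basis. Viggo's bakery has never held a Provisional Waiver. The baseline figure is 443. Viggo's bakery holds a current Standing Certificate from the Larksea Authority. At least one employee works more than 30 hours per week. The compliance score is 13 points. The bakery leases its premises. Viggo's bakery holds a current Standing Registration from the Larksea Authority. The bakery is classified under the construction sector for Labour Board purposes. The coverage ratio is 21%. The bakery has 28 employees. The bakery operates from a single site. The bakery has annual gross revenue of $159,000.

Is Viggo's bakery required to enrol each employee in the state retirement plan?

Yes — Viggo's bakery must enrol each employee in the state retirement plan.

Exception (a)'s conditions are all satisfied: annual gross revenue is $159,000, under the $168,000 limit; the employer operates from a single site. But applying paragraph (f): (f) is engaged — the bakery is classified under the construction sector. (a) is therefore removed.
Exception (b) is satisfied on its face — the compliance score is 13 points, less than the 17 points limit; the baseline figure is 443, under the 445 limit. However, paragraphs (g)–(l) must be considered: (g) operates — the reportable unit count is 60, below the 61 limit. (h) would limit (g) — at least one employee exceeds 30 hours/week — but (i) sets (h) aside: (i) operates against (h): assessed value is $289,000, less than the $317,500 limit. (j) is engaged (the coverage ratio is 21%, below the 22% limit), but yields to (k): (k) is triggered — a current Tier F Declaration is held. (l), which would lift (k), does not operate here — there is no Provisional Waiver in force. (b) is therefore removed.
Exception (c) requires that the employer's headcount is below 23; but the employer's headcount is 28, not below 23, so (c) is unavailable.
Exception (d)'s conditions are all satisfied: a current Standing Certificate is held; no employee is paid on commission. Turning to paragraph (m): (m) operates — a current Schedule 4 Clearance is held. (d) is therefore removed.
Exception (e) requires that all employees are immediate family members of the owner; but at least one employee is not a family member, so (e) is unavailable.
No exception is made out. Viggo's bakery falls within the general rule.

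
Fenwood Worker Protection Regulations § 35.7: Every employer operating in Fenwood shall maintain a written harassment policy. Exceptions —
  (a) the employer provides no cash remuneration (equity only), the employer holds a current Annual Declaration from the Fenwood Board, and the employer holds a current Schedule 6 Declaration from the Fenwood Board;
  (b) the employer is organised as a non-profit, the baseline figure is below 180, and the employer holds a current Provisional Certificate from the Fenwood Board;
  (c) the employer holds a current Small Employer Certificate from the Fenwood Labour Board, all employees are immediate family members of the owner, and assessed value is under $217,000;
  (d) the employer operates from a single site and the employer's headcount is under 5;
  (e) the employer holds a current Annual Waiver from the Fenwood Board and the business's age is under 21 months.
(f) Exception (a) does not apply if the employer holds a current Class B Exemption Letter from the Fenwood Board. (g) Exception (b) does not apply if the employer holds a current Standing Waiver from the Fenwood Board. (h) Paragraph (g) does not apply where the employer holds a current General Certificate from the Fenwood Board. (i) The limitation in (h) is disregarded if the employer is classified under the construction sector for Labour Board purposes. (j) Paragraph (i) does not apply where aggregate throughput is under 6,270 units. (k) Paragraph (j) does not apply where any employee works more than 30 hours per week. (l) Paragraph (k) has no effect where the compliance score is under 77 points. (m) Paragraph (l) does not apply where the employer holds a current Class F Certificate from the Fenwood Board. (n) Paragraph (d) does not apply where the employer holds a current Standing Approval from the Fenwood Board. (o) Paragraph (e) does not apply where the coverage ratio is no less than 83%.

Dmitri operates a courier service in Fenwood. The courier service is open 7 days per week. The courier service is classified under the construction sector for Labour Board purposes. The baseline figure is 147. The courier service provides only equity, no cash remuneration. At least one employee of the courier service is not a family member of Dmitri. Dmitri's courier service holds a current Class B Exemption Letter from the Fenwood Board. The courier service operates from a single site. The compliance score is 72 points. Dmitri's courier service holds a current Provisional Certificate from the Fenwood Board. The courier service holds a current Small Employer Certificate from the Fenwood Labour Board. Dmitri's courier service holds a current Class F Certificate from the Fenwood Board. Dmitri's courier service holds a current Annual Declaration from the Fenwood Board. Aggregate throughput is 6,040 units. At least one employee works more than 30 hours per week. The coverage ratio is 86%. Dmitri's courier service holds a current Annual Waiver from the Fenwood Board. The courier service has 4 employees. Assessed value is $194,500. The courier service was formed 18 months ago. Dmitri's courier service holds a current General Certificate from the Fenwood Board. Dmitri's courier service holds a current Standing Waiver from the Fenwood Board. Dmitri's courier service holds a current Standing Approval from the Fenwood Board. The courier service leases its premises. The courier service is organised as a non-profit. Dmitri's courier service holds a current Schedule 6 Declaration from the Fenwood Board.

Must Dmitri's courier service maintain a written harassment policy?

Exception (a)'s conditions are all satisfied: remuneration is equity-only; a current Annual Declaration is held; a current Schedule 6 Declaration is held. Turning to paragraph (f): (f) is engaged — a current Class B Exemption Letter is held. So (a) is unavailable.
Exception (b)'s conditions are all satisfied: the employer is a non-profit; the baseline figure is 147, below the 180 limit; a current Provisional Certificate is held. Turning to paragraphs (g)–(m): (g) operates — a current Standing Waiver is held. (h) operates (a current General Certificate is held), but is overridden by (i): (i) is engaged — the courier service is classified under the construction sector. (j) would limit (i) — aggregate throughput is 6,040 units, under the 6,270 units limit — but (k) sets (j) aside: (k) applies — at least one employee exceeds 30 hours/week. (l) operates (the compliance score is 72 points, under the 77 points limit), but yields to (m): (m) operates against (l): a current Class F Certificate is held. (b) is therefore removed.
Exception (c) fails — at least one employee is not a family member.
Exception (d): the employer operates from a single site; the employer's headcount is 4, under the 5 limit — every condition holds. But: (n) operates against (d): a current Standing Approval is held. Exception (d) does not apply.
Exception (e) is satisfied on its face — a current Annual Waiver is held; the business's age is 18 months, under the 21 months limit. But applying paragraph (o): (o) operates against (e): the coverage ratio is 86%, meeting the 83% threshold. So (e) is unavailable.
None of the exceptions is available; § 35.7 applies in full.

Yes — Dmitri's courier service must maintain a written harassment policy.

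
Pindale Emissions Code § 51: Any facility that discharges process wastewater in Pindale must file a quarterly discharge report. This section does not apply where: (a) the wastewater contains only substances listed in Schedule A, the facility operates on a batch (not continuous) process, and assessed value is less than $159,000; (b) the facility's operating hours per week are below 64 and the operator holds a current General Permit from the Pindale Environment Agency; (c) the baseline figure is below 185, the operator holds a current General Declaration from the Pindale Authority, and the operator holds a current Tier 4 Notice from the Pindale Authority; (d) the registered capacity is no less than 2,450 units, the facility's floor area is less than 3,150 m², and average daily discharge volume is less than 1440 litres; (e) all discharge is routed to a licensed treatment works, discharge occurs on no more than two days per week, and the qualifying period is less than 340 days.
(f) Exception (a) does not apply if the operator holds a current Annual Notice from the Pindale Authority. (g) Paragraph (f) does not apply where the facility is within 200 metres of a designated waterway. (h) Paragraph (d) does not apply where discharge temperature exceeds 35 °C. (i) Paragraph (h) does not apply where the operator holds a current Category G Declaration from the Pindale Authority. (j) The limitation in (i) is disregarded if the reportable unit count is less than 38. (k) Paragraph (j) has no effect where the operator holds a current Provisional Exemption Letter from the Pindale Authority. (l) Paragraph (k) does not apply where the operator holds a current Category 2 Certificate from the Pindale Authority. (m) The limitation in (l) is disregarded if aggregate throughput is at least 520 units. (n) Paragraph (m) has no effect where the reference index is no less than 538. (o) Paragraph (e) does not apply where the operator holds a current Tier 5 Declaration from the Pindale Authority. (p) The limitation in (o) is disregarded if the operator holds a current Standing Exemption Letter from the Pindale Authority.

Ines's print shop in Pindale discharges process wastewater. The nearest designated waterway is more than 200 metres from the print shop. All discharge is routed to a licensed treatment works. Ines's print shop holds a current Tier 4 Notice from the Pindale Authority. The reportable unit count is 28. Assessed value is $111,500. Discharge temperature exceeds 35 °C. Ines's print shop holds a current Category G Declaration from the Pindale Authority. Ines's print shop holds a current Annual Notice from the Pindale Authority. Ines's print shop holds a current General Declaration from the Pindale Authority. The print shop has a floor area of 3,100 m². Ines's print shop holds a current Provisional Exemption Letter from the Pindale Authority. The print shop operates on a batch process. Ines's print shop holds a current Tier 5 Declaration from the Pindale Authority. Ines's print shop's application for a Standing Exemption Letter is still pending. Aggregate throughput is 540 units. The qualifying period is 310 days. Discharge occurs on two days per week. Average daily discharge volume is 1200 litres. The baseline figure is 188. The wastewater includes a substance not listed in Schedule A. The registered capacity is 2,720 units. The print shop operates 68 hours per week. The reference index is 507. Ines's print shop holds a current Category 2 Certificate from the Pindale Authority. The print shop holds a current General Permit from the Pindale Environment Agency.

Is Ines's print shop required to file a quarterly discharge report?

No — exception (d) applies; Ines's print shop is not required to file a quarterly discharge report.

Exception (a) requires that the wastewater contains only substances listed in Schedule A; but the wastewater includes a non-Schedule-A substance, so (a) is unavailable.
Exception (b) does not apply: the facility's operating hours per week are 68, not below 64.
Exception (c) does not apply: the baseline figure is 188, not below 185.
Exception (d): the registered capacity is 2,720 units, meeting the 2,450 units threshold; the facility's floor area is 3,100 m², less than the 3,150 m² limit; average daily discharge volume is 1200 litres, less than the 1440 litres limit — every condition holds. Under paragraphs (h)–(n): (h) would limit (d) — discharge temperature exceeds 35 °C — but (i) sets (h) aside: (i) applies — a current Category G Declaration is held. (j) would limit (i) — the reportable unit count is 28, less than the 38 limit — but (k) sets (j) aside: (k) operates against (j): a current Provisional Exemption Letter is held. (l) applies (a current Category 2 Certificate is held), but is itself disapplied by (m): (m) operates against (l): aggregate throughput is 540 units, meeting the 520 units threshold. (n), which would lift (m), is inapplicable — the reference index is 507, short of 538. Exception (d) stands.
Exception (e): discharge is routed to a licensed treatment works; discharge occurs on no more than two days per week; the qualifying period is 310 days, less than the 340 days limit — every condition holds. But: (o) operates against (e): a current Tier 5 Declaration is held. (p), which would lift (o), is not triggered — no current Standing Exemption Letter is held. Exception (e) does not apply.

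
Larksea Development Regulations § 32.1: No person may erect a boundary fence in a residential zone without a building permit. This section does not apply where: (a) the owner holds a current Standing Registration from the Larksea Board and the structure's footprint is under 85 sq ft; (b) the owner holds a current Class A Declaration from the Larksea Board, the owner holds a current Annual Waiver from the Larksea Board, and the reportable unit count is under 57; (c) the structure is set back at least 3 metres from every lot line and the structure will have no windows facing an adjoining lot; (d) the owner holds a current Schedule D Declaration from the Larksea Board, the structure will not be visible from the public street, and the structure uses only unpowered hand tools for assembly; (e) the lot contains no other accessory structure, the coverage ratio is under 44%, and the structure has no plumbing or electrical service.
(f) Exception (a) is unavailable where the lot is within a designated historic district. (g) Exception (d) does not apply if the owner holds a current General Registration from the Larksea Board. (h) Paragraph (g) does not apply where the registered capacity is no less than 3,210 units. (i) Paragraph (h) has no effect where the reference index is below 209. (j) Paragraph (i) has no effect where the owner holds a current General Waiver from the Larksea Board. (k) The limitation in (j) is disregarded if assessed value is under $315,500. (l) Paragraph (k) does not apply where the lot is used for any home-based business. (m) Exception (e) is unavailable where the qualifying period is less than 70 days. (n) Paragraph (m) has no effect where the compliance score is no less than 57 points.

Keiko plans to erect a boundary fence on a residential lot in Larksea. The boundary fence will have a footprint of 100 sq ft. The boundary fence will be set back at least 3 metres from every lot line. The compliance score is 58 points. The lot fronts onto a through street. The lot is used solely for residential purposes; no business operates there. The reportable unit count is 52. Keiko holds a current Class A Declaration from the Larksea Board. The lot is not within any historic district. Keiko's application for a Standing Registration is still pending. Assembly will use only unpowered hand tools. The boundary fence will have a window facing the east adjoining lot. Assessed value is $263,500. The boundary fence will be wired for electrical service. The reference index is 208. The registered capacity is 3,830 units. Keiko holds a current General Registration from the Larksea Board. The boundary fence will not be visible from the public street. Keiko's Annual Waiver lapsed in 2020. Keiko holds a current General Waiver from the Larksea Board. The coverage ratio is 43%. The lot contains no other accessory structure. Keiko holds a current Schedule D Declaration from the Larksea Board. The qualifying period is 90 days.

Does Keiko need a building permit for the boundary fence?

Exception (a) requires that the owner holds a current Standing Registration from the Larksea Board; but the Standing Registration is not current, so (a) is unavailable.
Exception (b) requires that the owner holds a current Annual Waiver from the Larksea Board; but no current Annual Waiver is held, so (b) is unavailable.
Exception (c) does not apply: a window faces an adjoining lot.
Exception (d)'s conditions are all satisfied: a current Schedule D Declaration is held; the structure will not be visible from the street; assembly uses only hand tools. Turning to paragraphs (g)–(l): (g) operates against (d): a current General Registration is held. (h) would limit (g) — the registered capacity is 3,830 units, meeting the 3,210 units threshold — but (i) sets (h) aside: (i) operates against (h): the reference index is 208, below the 209 limit. (j) is engaged (a current General Waiver is held), but is overridden by (k): (k) applies — assessed value is $263,500, under the $315,500 limit. (l) is not triggered (the lot is solely residential), so (k) stands. So (d) is unavailable.
Exception (e) fails — electrical service is planned.
No exception is made out. Keiko falls within the general rule.

Yes — Keiko must obtain a building permit.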